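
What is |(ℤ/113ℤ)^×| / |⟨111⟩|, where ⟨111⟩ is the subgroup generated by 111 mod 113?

4

Since 111 ∈ (Z/113Z)^×, its order divides φ(113) = 113 − 1 = 112 = 2^4 · 7.
Divisors of 112: 1, 2, 4, 7, 8, 14, 16, 28, 56, 112.
Evaluate successive powers at the divisors of 112:
111^1 ≡ 111
111^2 ≡ 4
111^4 ≡ 16
111^7 ≡ 98
111^8 ≡ 30
111^14 ≡ 112
111^16 ≡ 109
111^28 ≡ 1
The order of 111 is 28, so the subgroup it generates has 28 elements.
The index is φ(113) / ord(111) = 112 / 28 = 4.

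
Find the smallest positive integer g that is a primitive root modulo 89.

φ(89) = 89 − 1 = 88 = 2^3 · 11.
g is a primitive root iff g^(88/q) ≢ 1 (mod 89) for each prime q ∈ {2, 11}.
g = 2: 2^44 ≡ 1 — hits 1, so not a primitive root.
g = 3: 3^44 ≡ 88; 3^8 ≡ 64 — none is 1, so 3 is a primitive root.
So 3 is the smallest generator of (Z/89Z)^×.

3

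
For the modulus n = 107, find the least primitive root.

φ(107) = 107 − 1 = 106 = 2 · 53.
g is a primitive root iff g^(106/q) ≢ 1 (mod 107) for each prime q ∈ {2, 53}.
g = 2: 2^53 ≡ 106; 2^2 ≡ 4 — none is 1, so 2 is a primitive root.
The smallest primitive root modulo 107 is 2.

2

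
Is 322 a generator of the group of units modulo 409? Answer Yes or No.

Yes

φ(409) = 409 − 1 = 408 = 2^3 · 3 · 17.
322 is a primitive root mod 409 iff 322^(φ(409)/q) ≢ 1 for every prime q | φ(409), i.e. q ∈ {2, 3, 17}.
322^204 ≡ 408 (mod 409)  [q = 2: ≢ 1 ✓]
322^136 ≡ 355 (mod 409)  [q = 3: ≢ 1 ✓]
322^24 ≡ 262 (mod 409)  [q = 17: ≢ 1 ✓]
Every test exponent gives a nontrivial residue, hence 322 generates the full group.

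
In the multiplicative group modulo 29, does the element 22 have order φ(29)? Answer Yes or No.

φ(29) = 29 − 1 = 28 = 2^2 · 7.
It suffices to check that the order of 22 is not a proper divisor of 28: compute 22^(28/q) for q ∈ {2, 7}.
22^14 ≡ 1 (mod 29)  [q = 2: ≡ 1 ✗]
22^4 ≡ 23 (mod 29)  [q = 7: ≢ 1 ✓]
The check at q = 2 fails, so 22 generates a proper subgroup.

No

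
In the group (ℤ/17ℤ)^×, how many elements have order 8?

4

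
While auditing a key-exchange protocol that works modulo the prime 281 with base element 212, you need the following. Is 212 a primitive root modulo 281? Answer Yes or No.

No

φ(281) = 281 − 1 = 280 = 2^3 · 5 · 7.
Test 212^(280/q) mod 281 for each prime factor q of 280:
212^140 ≡ 1 (mod 281)  [q = 2: ≡ 1 ✗]
212^56 ≡ 153 (mod 281)  [q = 5: ≢ 1 ✓]
212^40 ≡ 181 (mod 281)  [q = 7: ≢ 1 ✓]
The check at q = 2 fails, so 212 generates a proper subgroup.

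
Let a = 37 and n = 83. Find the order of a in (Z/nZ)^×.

41

The order of 37 must divide φ(83) = 83 − 1 = 82 = 2 · 41.
Divisors of 82: 1, 2, 41, 82.
Test each divisor d:
37^1 ≡ 37
37^2 ≡ 41
37^41 ≡ 1
So ord_83(37) = 41.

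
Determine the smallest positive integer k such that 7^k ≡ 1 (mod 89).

88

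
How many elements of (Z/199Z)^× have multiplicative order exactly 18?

6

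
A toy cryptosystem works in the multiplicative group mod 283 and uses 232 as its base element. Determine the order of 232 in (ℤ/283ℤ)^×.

94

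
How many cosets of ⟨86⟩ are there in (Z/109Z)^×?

Since 86 ∈ (Z/109Z)^×, its order divides φ(109) = 109 − 1 = 108 = 2^2 · 3^3.
Divisors of 108: 1, 2, 3, 4, 6, 9, 12, 18, 27, 36, 54, 108.
Check 86^d mod 109 for each divisor in increasing order:
86^1 ≡ 86
86^2 ≡ 93
86^3 ≡ 41
86^4 ≡ 38
86^6 ≡ 46
86^9 ≡ 33
86^12 ≡ 45
86^18 ≡ 108
86^27 ≡ 76
86^36 ≡ 1
Thus |⟨86⟩| = ord(86) = 36.
The index is φ(109) / ord(86) = 108 / 36 = 3.

3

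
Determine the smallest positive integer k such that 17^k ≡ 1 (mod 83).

41

The order of 17 must divide φ(83) = 83 − 1 = 82 = 2 · 41.
Divisors of 82: 1, 2, 41, 82.
Compute 17^d (mod 83) for the divisors d until we hit 1:
17^1 ≡ 17 (mod 83)
17^2 ≡ 40 (mod 83)
17^41 ≡ 1 (mod 83) ✓
So ord_83(17) = 41.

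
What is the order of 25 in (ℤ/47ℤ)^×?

The order of 25 must divide φ(47) = 47 − 1 = 46 = 2 · 23.
Divisors of 46: 1, 2, 23, 46.
Check 25^d mod 47 for each divisor in increasing order:
25^1 ≡ 25 (mod 47)
25^2 ≡ 14 (mod 47)
25^23 ≡ 1 (mod 47) ✓
Therefore the multiplicative order of 25 modulo 47 is 23.

23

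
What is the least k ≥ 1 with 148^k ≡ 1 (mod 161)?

22

Since 148 ∈ (Z/161Z)^×, its order divides φ(161) = φ(7·23) = (7−1)·(23−1) = 6·22 = 132 = 2^2 · 3 · 11.
Divisors of 132: 1, 2, 3, 4, 6, 11, 12, 22, 33, 44, 66, 132.
Evaluate successive powers at the divisors of 132:
148^1 ≡ 148 (mod 161)
148^2 ≡ 8 (mod 161)
148^3 ≡ 57 (mod 161)
148^4 ≡ 64 (mod 161)
148^6 ≡ 29 (mod 161)
148^11 ≡ 22 (mod 161)
148^12 ≡ 36 (mod 161)
148^22 ≡ 1 (mod 161) ✓
Therefore the multiplicative order of 148 modulo 161 is 22.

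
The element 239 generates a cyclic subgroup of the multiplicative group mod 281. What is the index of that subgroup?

The order of 239 must divide φ(281) = 281 − 1 = 280 = 2^3 · 5 · 7.
Divisors of 280: 1, 2, 4, 5, 7, 8, 10, 14, 20, 28, 35, 40, 56, 70, 140, 280.
Evaluate successive powers at the divisors of 280:
239^1 ≡ 239 (mod 281)
239^2 ≡ 78 (mod 281)
239^4 ≡ 183 (mod 281)
239^5 ≡ 182 (mod 281)
239^7 ≡ 146 (mod 281)
239^8 ≡ 50 (mod 281)
239^10 ≡ 247 (mod 281)
239^14 ≡ 241 (mod 281)
239^20 ≡ 32 (mod 281)
239^28 ≡ 195 (mod 281)
239^35 ≡ 89 (mod 281)
239^40 ≡ 181 (mod 281)
239^56 ≡ 90 (mod 281)
239^70 ≡ 53 (mod 281)
239^140 ≡ 280 (mod 281)
239^280 ≡ 1 (mod 281) ✓
Thus |⟨239⟩| = ord(239) = 280.
The index is φ(281) / ord(239) = 280 / 280 = 1.

1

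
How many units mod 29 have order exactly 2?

1

φ(29) = 29 − 1 = 28 = 2^2 · 7.
Since (Z/29Z)^× is cyclic of order 28, the number of elements of order d is φ(d) when d | 28 and 0 otherwise.
2 | 28, and φ(2) = 2 − 1 = 1.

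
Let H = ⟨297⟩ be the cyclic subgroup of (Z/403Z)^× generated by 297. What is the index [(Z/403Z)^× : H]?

6

The order of 297 must divide φ(403) = φ(13·31) = (13−1)·(31−1) = 12·30 = 360 = 2^3 · 3^2 · 5.
Divisors of 360: 1, 2, 3, 4, 5, 6, 8, 9, 10, 12, 15, 18, 20, 24, 30, 36, 40, 45, 60, 72, 90, 120, 180, 360.
Compute 297^d (mod 403) for the divisors d until we hit 1:
297^1 ≡ 297 (mod 403)
297^2 ≡ 355 (mod 403)
297^3 ≡ 252 (mod 403)
297^4 ≡ 289 (mod 403)
297^5 ≡ 397 (mod 403)
297^6 ≡ 233 (mod 403)
297^8 ≡ 100 (mod 403)
297^9 ≡ 281 (mod 403)
297^10 ≡ 36 (mod 403)
297^12 ≡ 287 (mod 403)
297^15 ≡ 187 (mod 403)
297^18 ≡ 376 (mod 403)
297^20 ≡ 87 (mod 403)
297^24 ≡ 157 (mod 403)
297^30 ≡ 311 (mod 403)
297^36 ≡ 326 (mod 403)
297^40 ≡ 315 (mod 403)
297^45 ≡ 125 (mod 403)
297^60 ≡ 1 (mod 403) ✓
So ord_403(297) = 60, hence |⟨297⟩| = 60.
Index = |(Z/403Z)^×| / |⟨297⟩| = 360 / 60 = 6.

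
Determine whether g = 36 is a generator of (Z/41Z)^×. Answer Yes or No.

φ(41) = 41 − 1 = 40 = 2^3 · 5.
An element g generates (Z/41Z)^× iff g^(40/q) ≢ 1 (mod 41) for each prime q ∈ {2, 5}.
36^20 ≡ 1 (mod 41)  [q = 2: ≡ 1 ✗]
36^8 ≡ 18 (mod 41)  [q = 5: ≢ 1 ✓]
Since 36^20 ≡ 1, the order of 36 divides 20 < 40, so 36 is not a primitive root.

No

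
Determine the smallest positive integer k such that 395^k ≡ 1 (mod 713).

Since 395 ∈ (Z/713Z)^×, its order divides φ(713) = φ(23·31) = (23−1)·(31−1) = 22·30 = 660 = 2^2 · 3 · 5 · 11.
Divisors of 660: 1, 2, 3, 4, 5, 6, 10, 11, 12, 15, 20, 22, 30, 33, 44, 55, 60, 66, 110, 132, 165, 220, 330, 660.
Evaluate successive powers at the divisors of 660:
395^1 ≡ 395
395^2 ≡ 591
395^3 ≡ 294
395^4 ≡ 624
395^5 ≡ 495
395^6 ≡ 163
395^10 ≡ 466
395^11 ≡ 116
395^12 ≡ 188
395^15 ≡ 371
395^20 ≡ 404
395^22 ≡ 622
395^30 ≡ 32
395^33 ≡ 139
395^44 ≡ 438
395^55 ≡ 185
395^60 ≡ 311
395^66 ≡ 70
395^110 ≡ 1
Therefore the multiplicative order of 395 modulo 713 is 110.

110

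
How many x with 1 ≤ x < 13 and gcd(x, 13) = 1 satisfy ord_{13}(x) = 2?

1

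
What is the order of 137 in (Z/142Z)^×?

10

The order of 137 must divide φ(142) = φ(2)·φ(71) = 1·70 = 70 = 2 · 5 · 7.
Divisors of 70: 1, 2, 5, 7, 10, 14, 35, 70.
Test each divisor d:
137^1 ≡ 137 (mod 142)
137^2 ≡ 25 (mod 142)
137^5 ≡ 141 (mod 142)
137^7 ≡ 117 (mod 142)
137^10 ≡ 1 (mod 142) ✓
The smallest such exponent is 10, so the order of 137 is 10.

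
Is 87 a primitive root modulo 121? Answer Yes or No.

No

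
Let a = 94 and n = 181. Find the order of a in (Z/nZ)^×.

ord(94) | φ(181) = 181 − 1 = 180 = 2^2 · 3^2 · 5.
Divisors of 180: 1, 2, 3, 4, 5, 6, 9, 10, 12, 15, 18, 20, 30, 36, 45, 60, 90, 180.
Compute 94^d (mod 181) for the divisors d until we hit 1:
94^1 ≡ 94
94^2 ≡ 148
94^3 ≡ 156
94^4 ≡ 3
94^5 ≡ 101
94^6 ≡ 82
94^9 ≡ 122
94^10 ≡ 65
94^12 ≡ 27
94^15 ≡ 49
94^18 ≡ 42
94^20 ≡ 62
94^30 ≡ 48
94^36 ≡ 135
94^45 ≡ 180
94^60 ≡ 132
94^90 ≡ 1
The smallest such exponent is 90, so the order of 94 is 90.

90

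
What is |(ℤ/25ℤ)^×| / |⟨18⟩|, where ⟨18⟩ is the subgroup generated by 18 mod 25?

Since 18 ∈ (Z/25Z)^×, its order divides φ(25) = φ(5^2) = 5·(5−1) = 20 = 2^2 · 5.
Divisors of 20: 1, 2, 4, 5, 10, 20.
Check 18^d mod 25 for each divisor in increasing order:
18^1 ≡ 18 (mod 25)
18^2 ≡ 24 (mod 25)
18^4 ≡ 1 (mod 25) ✓
Thus |⟨18⟩| = ord(18) = 4.
The index is φ(25) / ord(18) = 20 / 4 = 5.

5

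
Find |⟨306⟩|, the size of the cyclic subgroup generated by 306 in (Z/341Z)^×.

10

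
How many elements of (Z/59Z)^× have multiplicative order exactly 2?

φ(59) = 59 − 1 = 58 = 2 · 29.
In a cyclic group of order 58, there are φ(d) elements of order d for each divisor d of 58, and zero for non-divisors.
2 | 58, and φ(2) = 2 − 1 = 1.

1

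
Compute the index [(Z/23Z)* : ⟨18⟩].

2

The order of 18 must divide φ(23) = 23 − 1 = 22 = 2 · 11.
Divisors of 22: 1, 2, 11, 22.
Compute 18^d (mod 23) for the divisors d until we hit 1:
18^1 ≡ 18 (mod 23)
18^2 ≡ 2 (mod 23)
18^11 ≡ 1 (mod 23) ✓
Thus |⟨18⟩| = ord(18) = 11.
[(Z/23Z)^× : ⟨18⟩] = 22/11 = 2.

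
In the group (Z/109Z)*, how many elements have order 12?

φ(109) = 109 − 1 = 108 = 2^2 · 3^3.
Since (Z/109Z)^× is cyclic of order 108, the number of elements of order d is φ(d) when d | 108 and 0 otherwise.
12 = 2^2 · 3 divides 108, and φ(12) = 4.

4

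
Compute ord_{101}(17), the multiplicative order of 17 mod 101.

Since 17 ∈ (Z/101Z)^×, its order divides φ(101) = 101 − 1 = 100 = 2^2 · 5^2.
Divisors of 100: 1, 2, 4, 5, 10, 20, 25, 50, 100.
Evaluate successive powers at the divisors of 100:
17^1 ≡ 17 (mod 101)
17^2 ≡ 87 (mod 101)
17^4 ≡ 95 (mod 101)
17^5 ≡ 100 (mod 101)
17^10 ≡ 1 (mod 101) ✓
Hence ord(17) = 10.

10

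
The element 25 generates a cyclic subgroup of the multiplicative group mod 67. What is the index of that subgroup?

6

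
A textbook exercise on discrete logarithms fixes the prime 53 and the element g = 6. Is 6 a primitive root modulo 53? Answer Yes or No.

φ(53) = 53 − 1 = 52 = 2^2 · 13.
6 is a primitive root mod 53 iff 6^(φ(53)/q) ≢ 1 for every prime q | φ(53), i.e. q ∈ {2, 13}.
6^26 ≡ 1 (mod 53)  [q = 2: ≡ 1 ✗]
6^4 ≡ 24 (mod 53)  [q = 13: ≢ 1 ✓]
The check at q = 2 fails, so 6 generates a proper subgroup.

No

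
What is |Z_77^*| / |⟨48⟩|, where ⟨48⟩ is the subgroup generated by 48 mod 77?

6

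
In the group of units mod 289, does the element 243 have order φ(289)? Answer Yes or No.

φ(289) = φ(17^2) = 17·(17−1) = 272 = 2^4 · 17.
243 is a primitive root mod 289 iff 243^(φ(289)/q) ≢ 1 for every prime q | φ(289), i.e. q ∈ {2, 17}.
243^136 ≡ 288 (mod 289)  [q = 2: ≢ 1 ✓]
243^16 ≡ 273 (mod 289)  [q = 17: ≢ 1 ✓]
All checks pass, so 243 has order 272 and is a primitive root modulo 289.

Yes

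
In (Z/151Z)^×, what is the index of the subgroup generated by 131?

The order of 131 must divide φ(151) = 151 − 1 = 150 = 2 · 3 · 5^2.
Divisors of 150: 1, 2, 3, 5, 6, 10, 15, 25, 30, 50, 75, 150.
Compute 131^d (mod 151) for the divisors d until we hit 1:
131^1 ≡ 131
131^2 ≡ 98
131^3 ≡ 3
131^5 ≡ 143
131^6 ≡ 9
131^10 ≡ 64
131^15 ≡ 92
131^25 ≡ 150
131^30 ≡ 8
131^50 ≡ 1
The order of 131 is 50, so the subgroup it generates has 50 elements.
[(Z/151Z)^× : ⟨131⟩] = 150/50 = 3.

3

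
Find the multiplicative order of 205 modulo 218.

108

ord(205) | φ(218) = φ(2)·φ(109) = 1·108 = 108 = 2^2 · 3^3.
Divisors of 108: 1, 2, 3, 4, 6, 9, 12, 18, 27, 36, 54, 108.
Check 205^d mod 218 for each divisor in increasing order:
205^1 ≡ 205 (mod 218)
205^2 ≡ 169 (mod 218)
205^3 ≡ 201 (mod 218)
205^4 ≡ 3 (mod 218)
205^6 ≡ 71 (mod 218)
205^9 ≡ 101 (mod 218)
205^12 ≡ 27 (mod 218)
205^18 ≡ 173 (mod 218)
205^27 ≡ 33 (mod 218)
205^36 ≡ 63 (mod 218)
205^54 ≡ 217 (mod 218)
205^108 ≡ 1 (mod 218) ✓
Therefore the multiplicative order of 205 modulo 218 is 108.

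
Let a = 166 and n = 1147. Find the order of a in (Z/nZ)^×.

180

The order of 166 must divide φ(1147) = φ(31·37) = (31−1)·(37−1) = 30·36 = 1080 = 2^3 · 3^3 · 5.
Divisors of 1080: 1, 2, 3, 4, 5, 6, 8, 9, 10, 12, 15, 18, 20, 24, 27, 30, 36, 40, 45, 54, 60, 72, 90, 108, 120, 135, 180, 216, 270, 360, 540, 1080.
Compute 166^d (mod 1147) for the divisors d until we hit 1:
166^1 ≡ 166 (mod 1147)
166^2 ≡ 28 (mod 1147)
166^3 ≡ 60 (mod 1147)
166^4 ≡ 784 (mod 1147)
166^5 ≡ 533 (mod 1147)
166^6 ≡ 159 (mod 1147)
166^8 ≡ 1011 (mod 1147)
166^9 ≡ 364 (mod 1147)
166^10 ≡ 780 (mod 1147)
166^12 ≡ 47 (mod 1147)
166^15 ≡ 526 (mod 1147)
166^18 ≡ 591 (mod 1147)
166^20 ≡ 490 (mod 1147)
166^24 ≡ 1062 (mod 1147)
166^27 ≡ 635 (mod 1147)
166^30 ≡ 249 (mod 1147)
166^36 ≡ 593 (mod 1147)
166^40 ≡ 377 (mod 1147)
166^45 ≡ 216 (mod 1147)
166^54 ≡ 628 (mod 1147)
166^60 ≡ 63 (mod 1147)
166^72 ≡ 667 (mod 1147)
166^90 ≡ 776 (mod 1147)
166^108 ≡ 963 (mod 1147)
166^120 ≡ 528 (mod 1147)
166^135 ≡ 154 (mod 1147)
166^180 ≡ 1 (mod 1147) ✓
Therefore the multiplicative order of 166 modulo 1147 is 180.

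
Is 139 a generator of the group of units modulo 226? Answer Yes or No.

No

φ(226) = φ(2)·φ(113) = 1·112 = 112 = 2^4 · 7.
139 is a primitive root mod 226 iff 139^(φ(226)/q) ≢ 1 for every prime q | φ(226), i.e. q ∈ {2, 7}.
139^56 ≡ 1 (mod 226)  [q = 2: ≡ 1 ✗]
139^16 ≡ 143 (mod 226)  [q = 7: ≢ 1 ✓]
The check at q = 2 fails, so 139 generates a proper subgroup.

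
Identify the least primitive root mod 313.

φ(313) = 313 − 1 = 312 = 2^3 · 3 · 13.
Test candidates g = 2, 3, … against the prime factors q ∈ {2, 3, 13} of φ(313): g is a generator iff g^(312/q) ≢ 1 for every such q.
g = 2: 2^156 ≡ 1 — hits 1, so not a primitive root.
g = 3: 3^156 ≡ 1 — hits 1, so not a primitive root.
g = 4: 4^156 ≡ 1 — hits 1, so not a primitive root.
g = 5: 5^156 ≡ 312; 5^104 ≡ 1 — hits 1, so not a primitive root.
g = 6: 6^156 ≡ 1 — hits 1, so not a primitive root.
g = 7: 7^156 ≡ 312; 7^104 ≡ 1 — hits 1, so not a primitive root.
g = 8: 8^156 ≡ 1 — hits 1, so not a primitive root.
g = 9: 9^156 ≡ 1 — hits 1, so not a primitive root.
g = 10: 10^156 ≡ 312; 10^104 ≡ 214; 10^24 ≡ 103 — none is 1, so 10 is a primitive root.
So 10 is the smallest generator of (Z/313Z)^×.

10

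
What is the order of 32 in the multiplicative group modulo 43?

The order of 32 must divide φ(43) = 43 − 1 = 42 = 2 · 3 · 7.
Divisors of 42: 1, 2, 3, 6, 7, 14, 21, 42.
Test each divisor d:
32^1 ≡ 32 (mod 43)
32^2 ≡ 35 (mod 43)
32^3 ≡ 2 (mod 43)
32^6 ≡ 4 (mod 43)
32^7 ≡ 42 (mod 43)
32^14 ≡ 1 (mod 43) ✓
Therefore the multiplicative order of 32 modulo 43 is 14.

14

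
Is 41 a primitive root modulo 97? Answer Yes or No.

φ(97) = 97 − 1 = 96 = 2^5 · 3.
An element g generates (Z/97Z)^× iff g^(96/q) ≢ 1 (mod 97) for each prime q ∈ {2, 3}.
41^48 ≡ 96 (mod 97)  [q = 2: ≢ 1 ✓]
41^32 ≡ 35 (mod 97)  [q = 3: ≢ 1 ✓]
Every test exponent gives a nontrivial residue, hence 41 generates the full group.

Yes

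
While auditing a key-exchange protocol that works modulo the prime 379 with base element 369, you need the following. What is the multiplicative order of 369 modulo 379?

189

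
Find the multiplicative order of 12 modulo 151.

Since 12 ∈ (Z/151Z)^×, its order divides φ(151) = 151 − 1 = 150 = 2 · 3 · 5^2.
Divisors of 150: 1, 2, 3, 5, 6, 10, 15, 25, 30, 50, 75, 150.
Evaluate successive powers at the divisors of 150:
12^1 ≡ 12 (mod 151)
12^2 ≡ 144 (mod 151)
12^3 ≡ 67 (mod 151)
12^5 ≡ 135 (mod 151)
12^6 ≡ 110 (mod 151)
12^10 ≡ 105 (mod 151)
12^15 ≡ 132 (mod 151)
12^25 ≡ 119 (mod 151)
12^30 ≡ 59 (mod 151)
12^50 ≡ 118 (mod 151)
12^75 ≡ 150 (mod 151)
12^150 ≡ 1 (mod 151) ✓
The smallest such exponent is 150, so the order of 12 is 150.

150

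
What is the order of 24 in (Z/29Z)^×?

7

By Lagrange's theorem, ord_29(24) divides φ(29) = 29 − 1 = 28 = 2^2 · 7.
Divisors of 28: 1, 2, 4, 7, 14, 28.
Evaluate successive powers at the divisors of 28:
24^1 ≡ 24
24^2 ≡ 25
24^4 ≡ 16
24^7 ≡ 1
Hence ord(24) = 7.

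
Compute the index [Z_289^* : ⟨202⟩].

2

The order of 202 must divide φ(289) = φ(17^2) = 17·(17−1) = 272 = 2^4 · 17.
Divisors of 272: 1, 2, 4, 8, 16, 17, 34, 68, 136, 272.
Compute 202^d (mod 289) for the divisors d until we hit 1:
202^1 ≡ 202 (mod 289)
202^2 ≡ 55 (mod 289)
202^4 ≡ 135 (mod 289)
202^8 ≡ 18 (mod 289)
202^16 ≡ 35 (mod 289)
202^17 ≡ 134 (mod 289)
202^34 ≡ 38 (mod 289)
202^68 ≡ 288 (mod 289)
202^136 ≡ 1 (mod 289) ✓
Thus |⟨202⟩| = ord(202) = 136.
Index = |(Z/289Z)^×| / |⟨202⟩| = 272 / 136 = 2.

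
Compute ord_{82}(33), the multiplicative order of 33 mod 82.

20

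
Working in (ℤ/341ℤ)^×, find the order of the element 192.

30

ord(192) | φ(341) = φ(11·31) = (11−1)·(31−1) = 10·30 = 300 = 2^2 · 3 · 5^2.
Divisors of 300: 1, 2, 3, 4, 5, 6, 10, 12, 15, 20, 25, 30, 50, 60, 75, 100, 150, 300.
Evaluate successive powers at the divisors of 300:
192^1 ≡ 192 (mod 341)
192^2 ≡ 36 (mod 341)
192^3 ≡ 92 (mod 341)
192^4 ≡ 273 (mod 341)
192^5 ≡ 243 (mod 341)
192^6 ≡ 280 (mod 341)
192^10 ≡ 56 (mod 341)
192^12 ≡ 311 (mod 341)
192^15 ≡ 309 (mod 341)
192^20 ≡ 67 (mod 341)
192^25 ≡ 254 (mod 341)
192^30 ≡ 1 (mod 341) ✓
So ord_341(192) = 30.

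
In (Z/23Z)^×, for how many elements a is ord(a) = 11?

φ(23) = 23 − 1 = 22 = 2 · 11.
(Z/23Z)^× is cyclic (|G| = 22); a cyclic group of order m has exactly φ(d) elements of each order d | m, and none otherwise.
11 | 22, and φ(11) = 11 − 1 = 10.

10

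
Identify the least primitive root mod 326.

3

φ(326) = φ(2)·φ(163) = 1·162 = 162 = 2 · 3^4.
Test candidates g = 2, 3, … against the prime factors q ∈ {2, 3} of φ(326): g is a generator iff g^(162/q) ≢ 1 for every such q.
g = 2: gcd(2, 326) = 2 > 1, not a unit — skip.
g = 3: 3^81 ≡ 325; 3^54 ≡ 221 — none is 1, so 3 is a primitive root.
Hence the least primitive root of 326 is 3.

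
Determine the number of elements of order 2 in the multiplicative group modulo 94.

φ(94) = φ(2)·φ(47) = 1·46 = 46 = 2 · 23.
Since (Z/94Z)^× is cyclic of order 46, the number of elements of order d is φ(d) when d | 46 and 0 otherwise.
2 | 46, and φ(2) = 2 − 1 = 1.

1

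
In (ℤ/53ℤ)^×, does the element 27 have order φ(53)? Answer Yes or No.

Yes

φ(53) = 53 − 1 = 52 = 2^2 · 13.
Test 27^(52/q) mod 53 for each prime factor q of 52:
27^26 ≡ 52 (mod 53)  [q = 2: ≢ 1 ✓]
27^4 ≡ 10 (mod 53)  [q = 13: ≢ 1 ✓]
All checks pass, so 27 has order 52 and is a primitive root modulo 53.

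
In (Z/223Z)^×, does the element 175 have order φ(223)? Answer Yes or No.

No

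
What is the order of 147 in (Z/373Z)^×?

186

The order of 147 must divide φ(373) = 373 − 1 = 372 = 2^2 · 3 · 31.
Divisors of 372: 1, 2, 3, 4, 6, 12, 31, 62, 93, 124, 186, 372.
Test each divisor d:
147^1 ≡ 147 (mod 373)
147^2 ≡ 348 (mod 373)
147^3 ≡ 55 (mod 373)
147^4 ≡ 252 (mod 373)
147^6 ≡ 41 (mod 373)
147^12 ≡ 189 (mod 373)
147^31 ≡ 89 (mod 373)
147^62 ≡ 88 (mod 373)
147^93 ≡ 372 (mod 373)
147^124 ≡ 284 (mod 373)
147^186 ≡ 1 (mod 373) ✓
So ord_373(147) = 186.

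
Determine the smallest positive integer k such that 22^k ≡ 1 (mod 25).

By Lagrange's theorem, ord_25(22) divides φ(25) = φ(5^2) = 5·(5−1) = 20 = 2^2 · 5.
Divisors of 20: 1, 2, 4, 5, 10, 20.
Test each divisor d:
22^1 ≡ 22
22^2 ≡ 9
22^4 ≡ 6
22^5 ≡ 7
22^10 ≡ 24
22^20 ≡ 1
Therefore the multiplicative order of 22 modulo 25 is 20.

20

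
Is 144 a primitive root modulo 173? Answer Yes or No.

φ(173) = 173 − 1 = 172 = 2^2 · 43.
144 is a primitive root mod 173 iff 144^(φ(173)/q) ≢ 1 for every prime q | φ(173), i.e. q ∈ {2, 43}.
144^86 ≡ 1 (mod 173)  [q = 2: ≡ 1 ✗]
144^4 ≡ 57 (mod 173)  [q = 43: ≢ 1 ✓]
144^86 ≡ 1 shows ord(144) | 86, strictly less than φ(173); not a primitive root.

No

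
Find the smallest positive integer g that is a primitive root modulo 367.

6

φ(367) = 367 − 1 = 366 = 2 · 3 · 61.
g is a primitive root iff g^(366/q) ≢ 1 (mod 367) for each prime q ∈ {2, 3, 61}.
g = 2: 2^183 ≡ 1 — hits 1, so not a primitive root.
g = 3: 3^183 ≡ 366; 3^122 ≡ 1 — hits 1, so not a primitive root.
g = 4: 4^183 ≡ 1 — hits 1, so not a primitive root.
g = 5: 5^183 ≡ 366; 5^122 ≡ 1 — hits 1, so not a primitive root.
g = 6: 6^183 ≡ 366; 6^122 ≡ 283; 6^6 ≡ 47 — none is 1, so 6 is a primitive root.
The smallest primitive root modulo 367 is 6.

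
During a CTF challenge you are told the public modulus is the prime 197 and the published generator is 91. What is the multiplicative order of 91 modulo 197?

196

The order of 91 must divide φ(197) = 197 − 1 = 196 = 2^2 · 7^2.
Divisors of 196: 1, 2, 4, 7, 14, 28, 49, 98, 196.
Evaluate successive powers at the divisors of 196:
91^1 ≡ 91
91^2 ≡ 7
91^4 ≡ 49
91^7 ≡ 87
91^14 ≡ 83
91^28 ≡ 191
91^49 ≡ 14
91^98 ≡ 196
91^196 ≡ 1
The smallest such exponent is 196, so the order of 91 is 196.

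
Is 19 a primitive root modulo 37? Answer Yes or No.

Yes

φ(37) = 37 − 1 = 36 = 2^2 · 3^2.
It suffices to check that the order of 19 is not a proper divisor of 36: compute 19^(36/q) for q ∈ {2, 3}.
19^18 ≡ 36 (mod 37)  [q = 2: ≢ 1 ✓]
19^12 ≡ 10 (mod 37)  [q = 3: ≢ 1 ✓]
Every test exponent gives a nontrivial residue, hence 19 generates the full group.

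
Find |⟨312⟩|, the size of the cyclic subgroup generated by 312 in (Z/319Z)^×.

By Lagrange's theorem, ord_319(312) divides φ(319) = φ(11·29) = (11−1)·(29−1) = 10·28 = 280 = 2^3 · 5 · 7.
Divisors of 280: 1, 2, 4, 5, 7, 8, 10, 14, 20, 28, 35, 40, 56, 70, 140, 280.
Evaluate successive powers at the divisors of 280:
312^1 ≡ 312 (mod 319)
312^2 ≡ 49 (mod 319)
312^4 ≡ 168 (mod 319)
312^5 ≡ 100 (mod 319)
312^7 ≡ 115 (mod 319)
312^8 ≡ 152 (mod 319)
312^10 ≡ 111 (mod 319)
312^14 ≡ 146 (mod 319)
312^20 ≡ 199 (mod 319)
312^28 ≡ 262 (mod 319)
312^35 ≡ 144 (mod 319)
312^40 ≡ 45 (mod 319)
312^56 ≡ 59 (mod 319)
312^70 ≡ 1 (mod 319) ✓
Hence ord(312) = 70.

70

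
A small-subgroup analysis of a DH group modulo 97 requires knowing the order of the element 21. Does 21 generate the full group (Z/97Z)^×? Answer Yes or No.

φ(97) = 97 − 1 = 96 = 2^5 · 3.
Test 21^(96/q) mod 97 for each prime factor q of 96:
21^48 ≡ 96 (mod 97)  [q = 2: ≢ 1 ✓]
21^32 ≡ 61 (mod 97)  [q = 3: ≢ 1 ✓]
All checks pass, so 21 has order 96 and is a primitive root modulo 97.

Yes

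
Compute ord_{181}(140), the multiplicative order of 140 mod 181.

180

The order of 140 must divide φ(181) = 181 − 1 = 180 = 2^2 · 3^2 · 5.
Divisors of 180: 1, 2, 3, 4, 5, 6, 9, 10, 12, 15, 18, 20, 30, 36, 45, 60, 90, 180.
Evaluate successive powers at the divisors of 180:
140^1 ≡ 140
140^2 ≡ 52
140^3 ≡ 40
140^4 ≡ 170
140^5 ≡ 89
140^6 ≡ 152
140^9 ≡ 107
140^10 ≡ 138
140^12 ≡ 117
140^15 ≡ 155
140^18 ≡ 46
140^20 ≡ 39
140^30 ≡ 133
140^36 ≡ 125
140^45 ≡ 162
140^60 ≡ 132
140^90 ≡ 180
140^180 ≡ 1
Therefore the multiplicative order of 140 modulo 181 is 180.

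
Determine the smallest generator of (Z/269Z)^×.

2

φ(269) = 269 − 1 = 268 = 2^2 · 67.
g is a primitive root iff g^(268/q) ≢ 1 (mod 269) for each prime q ∈ {2, 67}.
g = 2: 2^134 ≡ 268; 2^4 ≡ 16 — none is 1, so 2 is a primitive root.
The smallest primitive root modulo 269 is 2.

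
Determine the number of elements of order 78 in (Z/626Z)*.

24

φ(626) = φ(2)·φ(313) = 1·312 = 312 = 2^3 · 3 · 13.
(Z/626Z)^× is cyclic (|G| = 312); a cyclic group of order m has exactly φ(d) elements of each order d | m, and none otherwise.
78 = 2 · 3 · 13 divides 312, and φ(78) = 24.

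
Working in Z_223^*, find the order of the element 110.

ord(110) | φ(223) = 223 − 1 = 222 = 2 · 3 · 37.
Divisors of 222: 1, 2, 3, 6, 37, 74, 111, 222.
Check 110^d mod 223 for each divisor in increasing order:
110^1 ≡ 110
110^2 ≡ 58
110^3 ≡ 136
110^6 ≡ 210
110^37 ≡ 39
110^74 ≡ 183
110^111 ≡ 1
The smallest such exponent is 111, so the order of 110 is 111.

111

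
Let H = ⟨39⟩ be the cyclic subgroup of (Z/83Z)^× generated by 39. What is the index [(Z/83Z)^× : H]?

1

ord(39) | φ(83) = 83 − 1 = 82 = 2 · 41.
Divisors of 82: 1, 2, 41, 82.
Test each divisor d:
39^1 ≡ 39 (mod 83)
39^2 ≡ 27 (mod 83)
39^41 ≡ 82 (mod 83)
39^82 ≡ 1 (mod 83) ✓
So ord_83(39) = 82, hence |⟨39⟩| = 82.
The index is φ(83) / ord(39) = 82 / 82 = 1.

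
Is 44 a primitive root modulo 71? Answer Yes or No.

Yes

φ(71) = 71 − 1 = 70 = 2 · 5 · 7.
An element g generates (Z/71Z)^× iff g^(70/q) ≢ 1 (mod 71) for each prime q ∈ {2, 5, 7}.
44^35 ≡ 70 (mod 71)  [q = 2: ≢ 1 ✓]
44^14 ≡ 57 (mod 71)  [q = 5: ≢ 1 ✓]
44^10 ≡ 45 (mod 71)  [q = 7: ≢ 1 ✓]
All checks pass, so 44 has order 70 and is a primitive root modulo 71.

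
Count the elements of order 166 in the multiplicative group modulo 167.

φ(167) = 167 − 1 = 166 = 2 · 83.
Since (Z/167Z)^× is cyclic of order 166, the number of elements of order d is φ(d) when d | 166 and 0 otherwise.
166 = 2 · 83 divides 166, and φ(166) = 82.

82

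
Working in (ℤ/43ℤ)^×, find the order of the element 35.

By Lagrange's theorem, ord_43(35) divides φ(43) = 43 − 1 = 42 = 2 · 3 · 7.
Divisors of 42: 1, 2, 3, 6, 7, 14, 21, 42.
Compute 35^d (mod 43) for the divisors d until we hit 1:
35^1 ≡ 35
35^2 ≡ 21
35^3 ≡ 4
35^6 ≡ 16
35^7 ≡ 1
Hence ord(35) = 7.

7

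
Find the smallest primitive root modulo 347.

2

φ(347) = 347 − 1 = 346 = 2 · 173.
g is a primitive root iff g^(346/q) ≢ 1 (mod 347) for each prime q ∈ {2, 173}.
g = 2: 2^173 ≡ 346; 2^2 ≡ 4 — none is 1, so 2 is a primitive root.
So 2 is the smallest generator of (Z/347Z)^×.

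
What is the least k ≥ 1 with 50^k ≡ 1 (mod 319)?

140

Since 50 ∈ (Z/319Z)^×, its order divides φ(319) = φ(11·29) = (11−1)·(29−1) = 10·28 = 280 = 2^3 · 5 · 7.
Divisors of 280: 1, 2, 4, 5, 7, 8, 10, 14, 20, 28, 35, 40, 56, 70, 140, 280.
Compute 50^d (mod 319) for the divisors d until we hit 1:
50^1 ≡ 50 (mod 319)
50^2 ≡ 267 (mod 319)
50^4 ≡ 152 (mod 319)
50^5 ≡ 263 (mod 319)
50^7 ≡ 41 (mod 319)
50^8 ≡ 136 (mod 319)
50^10 ≡ 265 (mod 319)
50^14 ≡ 86 (mod 319)
50^20 ≡ 45 (mod 319)
50^28 ≡ 59 (mod 319)
50^35 ≡ 186 (mod 319)
50^40 ≡ 111 (mod 319)
50^56 ≡ 291 (mod 319)
50^70 ≡ 144 (mod 319)
50^140 ≡ 1 (mod 319) ✓
So ord_319(50) = 140.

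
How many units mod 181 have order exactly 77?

φ(181) = 181 − 1 = 180 = 2^2 · 3^2 · 5.
Since (Z/181Z)^× is cyclic of order 180, the number of elements of order d is φ(d) when d | 180 and 0 otherwise.
77 does not divide 180, so no element of (Z/181Z)^× has order 77.

0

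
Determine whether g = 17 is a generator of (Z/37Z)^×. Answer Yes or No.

Yes

φ(37) = 37 − 1 = 36 = 2^2 · 3^2.
Test 17^(36/q) mod 37 for each prime factor q of 36:
17^18 ≡ 36 (mod 37)  [q = 2: ≢ 1 ✓]
17^12 ≡ 26 (mod 37)  [q = 3: ≢ 1 ✓]
All checks pass, so 17 has order 36 and is a primitive root modulo 37.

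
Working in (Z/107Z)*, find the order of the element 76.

53

Since 76 ∈ (Z/107Z)^×, its order divides φ(107) = 107 − 1 = 106 = 2 · 53.
Divisors of 106: 1, 2, 53, 106.
Test each divisor d:
76^1 ≡ 76 (mod 107)
76^2 ≡ 105 (mod 107)
76^53 ≡ 1 (mod 107) ✓
Therefore the multiplicative order of 76 modulo 107 is 53.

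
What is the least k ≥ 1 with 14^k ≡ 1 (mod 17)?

16

By Lagrange's theorem, ord_17(14) divides φ(17) = 17 − 1 = 16 = 2^4.
Divisors of 16: 1, 2, 4, 8, 16.
Check 14^d mod 17 for each divisor in increasing order:
14^1 ≡ 14 (mod 17)
14^2 ≡ 9 (mod 17)
14^4 ≡ 13 (mod 17)
14^8 ≡ 16 (mod 17)
14^16 ≡ 1 (mod 17) ✓
Hence ord(14) = 16.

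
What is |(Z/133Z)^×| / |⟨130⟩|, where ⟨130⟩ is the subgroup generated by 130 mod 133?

12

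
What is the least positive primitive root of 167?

5

φ(167) = 167 − 1 = 166 = 2 · 83.
Test candidates g = 2, 3, … against the prime factors q ∈ {2, 83} of φ(167): g is a generator iff g^(166/q) ≢ 1 for every such q.
g = 2: 2^83 ≡ 1 — hits 1, so not a primitive root.
g = 3: 3^83 ≡ 1 — hits 1, so not a primitive root.
g = 4: 4^83 ≡ 1 — hits 1, so not a primitive root.
g = 5: 5^83 ≡ 166; 5^2 ≡ 25 — none is 1, so 5 is a primitive root.
The smallest primitive root modulo 167 is 5.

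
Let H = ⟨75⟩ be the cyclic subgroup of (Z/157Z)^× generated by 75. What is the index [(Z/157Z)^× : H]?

12

Since 75 ∈ (Z/157Z)^×, its order divides φ(157) = 157 − 1 = 156 = 2^2 · 3 · 13.
Divisors of 156: 1, 2, 3, 4, 6, 12, 13, 26, 39, 52, 78, 156.
Test each divisor d:
75^1 ≡ 75 (mod 157)
75^2 ≡ 130 (mod 157)
75^3 ≡ 16 (mod 157)
75^4 ≡ 101 (mod 157)
75^6 ≡ 99 (mod 157)
75^12 ≡ 67 (mod 157)
75^13 ≡ 1 (mod 157) ✓
So ord_157(75) = 13, hence |⟨75⟩| = 13.
Index = |(Z/157Z)^×| / |⟨75⟩| = 156 / 13 = 12.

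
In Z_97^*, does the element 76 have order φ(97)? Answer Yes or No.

Yes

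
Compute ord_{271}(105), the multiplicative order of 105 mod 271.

ord(105) | φ(271) = 271 − 1 = 270 = 2 · 3^3 · 5.
Divisors of 270: 1, 2, 3, 5, 6, 9, 10, 15, 18, 27, 30, 45, 54, 90, 135, 270.
Compute 105^d (mod 271) for the divisors d until we hit 1:
105^1 ≡ 105 (mod 271)
105^2 ≡ 185 (mod 271)
105^3 ≡ 184 (mod 271)
105^5 ≡ 165 (mod 271)
105^6 ≡ 252 (mod 271)
105^9 ≡ 27 (mod 271)
105^10 ≡ 125 (mod 271)
105^15 ≡ 29 (mod 271)
105^18 ≡ 187 (mod 271)
105^27 ≡ 171 (mod 271)
105^30 ≡ 28 (mod 271)
105^45 ≡ 270 (mod 271)
105^54 ≡ 244 (mod 271)
105^90 ≡ 1 (mod 271) ✓
Hence ord(105) = 90.

90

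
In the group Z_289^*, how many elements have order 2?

φ(289) = φ(17^2) = 17·(17−1) = 272 = 2^4 · 17.
(Z/289Z)^× is cyclic (|G| = 272); a cyclic group of order m has exactly φ(d) elements of each order d | m, and none otherwise.
2 | 272, and φ(2) = 2 − 1 = 1.

1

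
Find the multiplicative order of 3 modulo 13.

3

ord(3) | φ(13) = 13 − 1 = 12 = 2^2 · 3.
Divisors of 12: 1, 2, 3, 4, 6, 12.
Test each divisor d:
3^1 ≡ 3 (mod 13)
3^2 ≡ 9 (mod 13)
3^3 ≡ 1 (mod 13) ✓
The smallest such exponent is 3, so the order of 3 is 3.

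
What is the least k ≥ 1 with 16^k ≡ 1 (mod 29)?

Since 16 ∈ (Z/29Z)^×, its order divides φ(29) = 29 − 1 = 28 = 2^2 · 7.
Divisors of 28: 1, 2, 4, 7, 14, 28.
Check 16^d mod 29 for each divisor in increasing order:
16^1 ≡ 16
16^2 ≡ 24
16^4 ≡ 25
16^7 ≡ 1
Hence ord(16) = 7.

7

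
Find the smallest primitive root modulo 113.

3

φ(113) = 113 − 1 = 112 = 2^4 · 7.
Test candidates g = 2, 3, … against the prime factors q ∈ {2, 7} of φ(113): g is a generator iff g^(112/q) ≢ 1 for every such q.
g = 2: 2^56 ≡ 1 — hits 1, so not a primitive root.
g = 3: 3^56 ≡ 112; 3^16 ≡ 49 — none is 1, so 3 is a primitive root.
So 3 is the smallest generator of (Z/113Z)^×.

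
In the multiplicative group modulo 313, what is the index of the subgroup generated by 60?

Since 60 ∈ (Z/313Z)^×, its order divides φ(313) = 313 − 1 = 312 = 2^3 · 3 · 13.
Divisors of 312: 1, 2, 3, 4, 6, 8, 12, 13, 24, 26, 39, 52, 78, 104, 156, 312.
Compute 60^d (mod 313) for the divisors d until we hit 1:
60^1 ≡ 60 (mod 313)
60^2 ≡ 157 (mod 313)
60^3 ≡ 30 (mod 313)
60^4 ≡ 235 (mod 313)
60^6 ≡ 274 (mod 313)
60^8 ≡ 137 (mod 313)
60^12 ≡ 269 (mod 313)
60^13 ≡ 177 (mod 313)
60^24 ≡ 58 (mod 313)
60^26 ≡ 29 (mod 313)
60^39 ≡ 125 (mod 313)
60^52 ≡ 215 (mod 313)
60^78 ≡ 288 (mod 313)
60^104 ≡ 214 (mod 313)
60^156 ≡ 312 (mod 313)
60^312 ≡ 1 (mod 313) ✓
Thus |⟨60⟩| = ord(60) = 312.
The index is φ(313) / ord(60) = 312 / 312 = 1.

1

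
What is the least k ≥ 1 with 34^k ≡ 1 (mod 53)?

52

The order of 34 must divide φ(53) = 53 − 1 = 52 = 2^2 · 13.
Divisors of 52: 1, 2, 4, 13, 26, 52.
Check 34^d mod 53 for each divisor in increasing order:
34^1 ≡ 34 (mod 53)
34^2 ≡ 43 (mod 53)
34^4 ≡ 47 (mod 53)
34^13 ≡ 23 (mod 53)
34^26 ≡ 52 (mod 53)
34^52 ≡ 1 (mod 53) ✓
Hence ord(34) = 52.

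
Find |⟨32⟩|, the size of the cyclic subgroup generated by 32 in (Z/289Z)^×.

136

By Lagrange's theorem, ord_289(32) divides φ(289) = φ(17^2) = 17·(17−1) = 272 = 2^4 · 17.
Divisors of 272: 1, 2, 4, 8, 16, 17, 34, 68, 136, 272.
Compute 32^d (mod 289) for the divisors d until we hit 1:
32^1 ≡ 32
32^2 ≡ 157
32^4 ≡ 84
32^8 ≡ 120
32^16 ≡ 239
32^17 ≡ 134
32^34 ≡ 38
32^68 ≡ 288
32^136 ≡ 1
Hence ord(32) = 136.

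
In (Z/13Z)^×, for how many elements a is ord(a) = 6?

φ(13) = 13 − 1 = 12 = 2^2 · 3.
(Z/13Z)^× is cyclic (|G| = 12); a cyclic group of order m has exactly φ(d) elements of each order d | m, and none otherwise.
6 = 2 · 3 divides 12, and φ(6) = 2.

2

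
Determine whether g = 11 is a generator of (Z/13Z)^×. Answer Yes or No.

φ(13) = 13 − 1 = 12 = 2^2 · 3.
11 is a primitive root mod 13 iff 11^(φ(13)/q) ≢ 1 for every prime q | φ(13), i.e. q ∈ {2, 3}.
11^6 ≡ 12 (mod 13)  [q = 2: ≢ 1 ✓]
11^4 ≡ 3 (mod 13)  [q = 3: ≢ 1 ✓]
All checks pass, so 11 has order 12 and is a primitive root modulo 13.

Yes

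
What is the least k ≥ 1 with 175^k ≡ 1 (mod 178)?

88

By Lagrange's theorem, ord_178(175) divides φ(178) = φ(2)·φ(89) = 1·88 = 88 = 2^3 · 11.
Divisors of 88: 1, 2, 4, 8, 11, 22, 44, 88.
Test each divisor d:
175^1 ≡ 175
175^2 ≡ 9
175^4 ≡ 81
175^8 ≡ 153
175^11 ≡ 141
175^22 ≡ 123
175^44 ≡ 177
175^88 ≡ 1
Hence ord(175) = 88.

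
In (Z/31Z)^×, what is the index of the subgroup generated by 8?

Since 8 ∈ (Z/31Z)^×, its order divides φ(31) = 31 − 1 = 30 = 2 · 3 · 5.
Divisors of 30: 1, 2, 3, 5, 6, 10, 15, 30.
Test each divisor d:
8^1 ≡ 8
8^2 ≡ 2
8^3 ≡ 16
8^5 ≡ 1
So ord_31(8) = 5, hence |⟨8⟩| = 5.
Index = |(Z/31Z)^×| / |⟨8⟩| = 30 / 5 = 6.

6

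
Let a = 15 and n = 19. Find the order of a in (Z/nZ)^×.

ord(15) | φ(19) = 19 − 1 = 18 = 2 · 3^2.
Divisors of 18: 1, 2, 3, 6, 9, 18.
Compute 15^d (mod 19) for the divisors d until we hit 1:
15^1 ≡ 15 (mod 19)
15^2 ≡ 16 (mod 19)
15^3 ≡ 12 (mod 19)
15^6 ≡ 11 (mod 19)
15^9 ≡ 18 (mod 19)
15^18 ≡ 1 (mod 19) ✓
Hence ord(15) = 18.

18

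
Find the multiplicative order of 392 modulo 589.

By Lagrange's theorem, ord_589(392) divides φ(589) = φ(19·31) = (19−1)·(31−1) = 18·30 = 540 = 2^2 · 3^3 · 5.
Divisors of 540: 1, 2, 3, 4, 5, 6, 9, 10, 12, 15, 18, 20, 27, 30, 36, 45, 54, 60, 90, 108, 135, 180, 270, 540.
Compute 392^d (mod 589) for the divisors d until we hit 1:
392^1 ≡ 392 (mod 589)
392^2 ≡ 524 (mod 589)
392^3 ≡ 436 (mod 589)
392^4 ≡ 102 (mod 589)
392^5 ≡ 521 (mod 589)
392^6 ≡ 438 (mod 589)
392^9 ≡ 132 (mod 589)
392^10 ≡ 501 (mod 589)
392^12 ≡ 419 (mod 589)
392^15 ≡ 94 (mod 589)
392^18 ≡ 343 (mod 589)
392^20 ≡ 87 (mod 589)
392^27 ≡ 512 (mod 589)
392^30 ≡ 1 (mod 589) ✓
Therefore the multiplicative order of 392 modulo 589 is 30.

30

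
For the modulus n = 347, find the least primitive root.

2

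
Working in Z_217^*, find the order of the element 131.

30

The order of 131 must divide φ(217) = φ(7·31) = (7−1)·(31−1) = 6·30 = 180 = 2^2 · 3^2 · 5.
Divisors of 180: 1, 2, 3, 4, 5, 6, 9, 10, 12, 15, 18, 20, 30, 36, 45, 60, 90, 180.
Compute 131^d (mod 217) for the divisors d until we hit 1:
131^1 ≡ 131
131^2 ≡ 18
131^3 ≡ 188
131^4 ≡ 107
131^5 ≡ 129
131^6 ≡ 190
131^9 ≡ 132
131^10 ≡ 149
131^12 ≡ 78
131^15 ≡ 125
131^18 ≡ 64
131^20 ≡ 67
131^30 ≡ 1
Therefore the multiplicative order of 131 modulo 217 is 30.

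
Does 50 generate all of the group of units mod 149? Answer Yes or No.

φ(149) = 149 − 1 = 148 = 2^2 · 37.
An element g generates (Z/149Z)^× iff g^(148/q) ≢ 1 (mod 149) for each prime q ∈ {2, 37}.
50^74 ≡ 148 (mod 149)  [q = 2: ≢ 1 ✓]
50^4 ≡ 46 (mod 149)  [q = 37: ≢ 1 ✓]
Every test exponent gives a nontrivial residue, hence 50 generates the full group.

Yes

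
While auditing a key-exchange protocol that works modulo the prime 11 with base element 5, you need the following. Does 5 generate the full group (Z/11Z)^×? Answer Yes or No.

No

φ(11) = 11 − 1 = 10 = 2 · 5.
5 is a primitive root mod 11 iff 5^(φ(11)/q) ≢ 1 for every prime q | φ(11), i.e. q ∈ {2, 5}.
5^5 ≡ 1 (mod 11)  [q = 2: ≡ 1 ✗]
5^2 ≡ 3 (mod 11)  [q = 5: ≢ 1 ✓]
Since 5^5 ≡ 1, the order of 5 divides 5 < 10, so 5 is not a primitive root.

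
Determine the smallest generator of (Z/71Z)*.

7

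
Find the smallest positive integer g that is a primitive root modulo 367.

φ(367) = 367 − 1 = 366 = 2 · 3 · 61.
Test candidates g = 2, 3, … against the prime factors q ∈ {2, 3, 61} of φ(367): g is a generator iff g^(366/q) ≢ 1 for every such q.
g = 2: 2^183 ≡ 1 — hits 1, so not a primitive root.
g = 3: 3^183 ≡ 366; 3^122 ≡ 1 — hits 1, so not a primitive root.
g = 4: 4^183 ≡ 1 — hits 1, so not a primitive root.
g = 5: 5^183 ≡ 366; 5^122 ≡ 1 — hits 1, so not a primitive root.
g = 6: 6^183 ≡ 366; 6^122 ≡ 283; 6^6 ≡ 47 — none is 1, so 6 is a primitive root.
So 6 is the smallest generator of (Z/367Z)^×.

6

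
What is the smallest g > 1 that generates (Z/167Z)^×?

φ(167) = 167 − 1 = 166 = 2 · 83.
g is a primitive root iff g^(166/q) ≢ 1 (mod 167) for each prime q ∈ {2, 83}.
g = 2: 2^83 ≡ 1 — hits 1, so not a primitive root.
g = 3: 3^83 ≡ 1 — hits 1, so not a primitive root.
g = 4: 4^83 ≡ 1 — hits 1, so not a primitive root.
g = 5: 5^83 ≡ 166; 5^2 ≡ 25 — none is 1, so 5 is a primitive root.
So 5 is the smallest generator of (Z/167Z)^×.

5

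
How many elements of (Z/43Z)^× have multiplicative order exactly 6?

2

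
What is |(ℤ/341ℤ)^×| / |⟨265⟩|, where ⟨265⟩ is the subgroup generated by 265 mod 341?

10

Since 265 ∈ (Z/341Z)^×, its order divides φ(341) = φ(11·31) = (11−1)·(31−1) = 10·30 = 300 = 2^2 · 3 · 5^2.
Divisors of 300: 1, 2, 3, 4, 5, 6, 10, 12, 15, 20, 25, 30, 50, 60, 75, 100, 150, 300.
Test each divisor d:
265^1 ≡ 265 (mod 341)
265^2 ≡ 320 (mod 341)
265^3 ≡ 232 (mod 341)
265^4 ≡ 100 (mod 341)
265^5 ≡ 243 (mod 341)
265^6 ≡ 287 (mod 341)
265^10 ≡ 56 (mod 341)
265^12 ≡ 188 (mod 341)
265^15 ≡ 309 (mod 341)
265^20 ≡ 67 (mod 341)
265^25 ≡ 254 (mod 341)
265^30 ≡ 1 (mod 341) ✓
So ord_341(265) = 30, hence |⟨265⟩| = 30.
Index = |(Z/341Z)^×| / |⟨265⟩| = 300 / 30 = 10.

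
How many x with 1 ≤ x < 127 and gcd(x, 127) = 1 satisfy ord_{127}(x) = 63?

φ(127) = 127 − 1 = 126 = 2 · 3^2 · 7.
(Z/127Z)^× is cyclic (|G| = 126); a cyclic group of order m has exactly φ(d) elements of each order d | m, and none otherwise.
63 = 3^2 · 7 divides 126, and φ(63) = 36.

36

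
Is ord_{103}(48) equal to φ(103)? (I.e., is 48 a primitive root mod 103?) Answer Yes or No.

φ(103) = 103 − 1 = 102 = 2 · 3 · 17.
An element g generates (Z/103Z)^× iff g^(102/q) ≢ 1 (mod 103) for each prime q ∈ {2, 3, 17}.
48^51 ≡ 102 (mod 103)  [q = 2: ≢ 1 ✓]
48^34 ≡ 46 (mod 103)  [q = 3: ≢ 1 ✓]
48^6 ≡ 76 (mod 103)  [q = 17: ≢ 1 ✓]
Every test exponent gives a nontrivial residue, hence 48 generates the full group.

Yes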